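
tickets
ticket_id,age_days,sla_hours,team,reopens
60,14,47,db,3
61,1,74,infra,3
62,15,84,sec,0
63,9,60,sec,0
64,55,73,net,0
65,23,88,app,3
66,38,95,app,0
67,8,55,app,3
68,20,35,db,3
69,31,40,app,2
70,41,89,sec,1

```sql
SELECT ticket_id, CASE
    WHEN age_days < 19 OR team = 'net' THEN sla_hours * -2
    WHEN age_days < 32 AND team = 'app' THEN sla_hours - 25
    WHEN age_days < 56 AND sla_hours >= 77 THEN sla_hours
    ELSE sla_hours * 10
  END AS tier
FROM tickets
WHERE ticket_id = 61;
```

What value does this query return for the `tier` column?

ticket_id = 61: age_days=1, sla_hours=74, team=infra, reopens=3.
age_days < 19 OR team = 'net' → true → -148

-148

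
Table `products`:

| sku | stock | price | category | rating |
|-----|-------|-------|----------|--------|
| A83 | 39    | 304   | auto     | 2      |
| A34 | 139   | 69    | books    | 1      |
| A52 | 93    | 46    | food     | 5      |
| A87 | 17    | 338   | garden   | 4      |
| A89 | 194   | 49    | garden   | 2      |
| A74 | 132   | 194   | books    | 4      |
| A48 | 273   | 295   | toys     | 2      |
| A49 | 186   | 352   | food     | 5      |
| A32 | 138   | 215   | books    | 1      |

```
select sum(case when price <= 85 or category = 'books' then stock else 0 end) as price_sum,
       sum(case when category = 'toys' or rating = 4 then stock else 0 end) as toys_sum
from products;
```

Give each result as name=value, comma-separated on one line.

price_sum=696, toys_sum=422

[price_sum: price <= 85 or category = 'books']
sku=A83: ✗
sku=A34: ✓ → 139
sku=A52: ✓ → 93
sku=A87: ✗
sku=A89: ✓ → 194
sku=A74: ✓ → 132
sku=A48: ✗
sku=A49: ✗
sku=A32: ✓ → 138
price_sum = 139 + 93 + 194 + 132 + 138 = 696
—
[toys_sum: category = 'toys' or rating = 4]
sku=A83: ✗
sku=A34: ✗
sku=A52: ✗
sku=A87: ✓ → 17
sku=A89: ✗
sku=A74: ✓ → 132
sku=A48: ✓ → 273
sku=A49: ✗
sku=A32: ✗
toys_sum = 17 + 132 + 273 = 422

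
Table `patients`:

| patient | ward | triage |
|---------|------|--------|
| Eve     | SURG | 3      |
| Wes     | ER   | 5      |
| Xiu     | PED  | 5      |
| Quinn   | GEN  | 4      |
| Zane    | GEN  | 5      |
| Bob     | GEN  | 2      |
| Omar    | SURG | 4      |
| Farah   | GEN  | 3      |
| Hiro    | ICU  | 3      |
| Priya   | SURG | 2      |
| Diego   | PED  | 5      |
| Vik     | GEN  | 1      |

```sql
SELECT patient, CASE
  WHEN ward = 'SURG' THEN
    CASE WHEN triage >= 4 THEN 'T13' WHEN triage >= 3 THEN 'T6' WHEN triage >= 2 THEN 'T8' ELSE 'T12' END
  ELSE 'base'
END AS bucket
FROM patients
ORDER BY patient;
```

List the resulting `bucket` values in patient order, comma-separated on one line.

base, base, T6, base, base, T13, T8, base, base, base, base, base

patient=Bob: ward='GEN' → outer ELSE → base
patient=Diego: ward='PED' → outer ELSE → base
patient=Eve: ward='SURG' → inner[triage >= 3] → T6
patient=Farah: ward='GEN' → outer ELSE → base
patient=Hiro: ward='ICU' → outer ELSE → base
patient=Omar: ward='SURG' → inner[triage >= 4] → T13
patient=Priya: ward='SURG' → inner[triage >= 2] → T8
patient=Quinn: ward='GEN' → outer ELSE → base
patient=Vik: ward='GEN' → outer ELSE → base
patient=Wes: ward='ER' → outer ELSE → base
patient=Xiu: ward='PED' → outer ELSE → base
patient=Zane: ward='GEN' → outer ELSE → base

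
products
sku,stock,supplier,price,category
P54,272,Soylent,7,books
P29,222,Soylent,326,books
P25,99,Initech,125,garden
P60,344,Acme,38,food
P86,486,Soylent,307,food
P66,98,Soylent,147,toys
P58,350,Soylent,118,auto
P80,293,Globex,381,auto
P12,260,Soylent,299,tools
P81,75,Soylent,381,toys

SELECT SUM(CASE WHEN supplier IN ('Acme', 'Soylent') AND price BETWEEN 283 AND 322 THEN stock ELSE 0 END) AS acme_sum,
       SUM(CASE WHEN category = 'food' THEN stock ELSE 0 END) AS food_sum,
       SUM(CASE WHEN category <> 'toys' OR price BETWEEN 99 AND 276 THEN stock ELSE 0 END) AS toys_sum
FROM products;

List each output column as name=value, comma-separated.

[acme_sum: supplier IN ('Acme', 'Soylent') AND price BETWEEN 283 AND 322]
sku=P54: ✗
sku=P29: ✗
sku=P25: ✗
sku=P60: ✗
sku=P86: ✓ → 486
sku=P66: ✗
sku=P58: ✗
sku=P80: ✗
sku=P12: ✓ → 260
sku=P81: ✗
acme_sum = 486 + 260 = 746
—
[food_sum: category = 'food']
sku=P54: ✗
sku=P29: ✗
sku=P25: ✗
sku=P60: ✓ → 344
sku=P86: ✓ → 486
sku=P66: ✗
sku=P58: ✗
sku=P80: ✗
sku=P12: ✗
sku=P81: ✗
food_sum = 344 + 486 = 830
—
[toys_sum: category <> 'toys' OR price BETWEEN 99 AND 276]
sku=P54: ✓ → 272
sku=P29: ✓ → 222
sku=P25: ✓ → 99
sku=P60: ✓ → 344
sku=P86: ✓ → 486
sku=P66: ✓ → 98
sku=P58: ✓ → 350
sku=P80: ✓ → 293
sku=P12: ✓ → 260
sku=P81: ✗
toys_sum = 272 + 222 + 99 + 344 + 486 + 98 + 350 + 293 + 260 = 2424

acme_sum=746, food_sum=830, toys_sum=2424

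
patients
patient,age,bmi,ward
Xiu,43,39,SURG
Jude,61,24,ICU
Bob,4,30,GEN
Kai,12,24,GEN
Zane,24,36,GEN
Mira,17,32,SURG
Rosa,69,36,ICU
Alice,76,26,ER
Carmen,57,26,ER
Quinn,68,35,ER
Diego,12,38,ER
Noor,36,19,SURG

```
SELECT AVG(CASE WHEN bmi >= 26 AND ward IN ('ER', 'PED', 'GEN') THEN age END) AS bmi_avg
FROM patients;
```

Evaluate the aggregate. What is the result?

patient=Xiu: ✗
patient=Jude: ✗
patient=Bob: ✓ → 4
patient=Kai: ✗
patient=Zane: ✓ → 24
patient=Mira: ✗
patient=Rosa: ✗
patient=Alice: ✓ → 76
patient=Carmen: ✓ → 57
patient=Quinn: ✓ → 68
patient=Diego: ✓ → 12
patient=Noor: ✗
bmi_avg = (4 + 24 + 76 + 57 + 68 + 12) / 6 = 40.1666666667

40.1666666667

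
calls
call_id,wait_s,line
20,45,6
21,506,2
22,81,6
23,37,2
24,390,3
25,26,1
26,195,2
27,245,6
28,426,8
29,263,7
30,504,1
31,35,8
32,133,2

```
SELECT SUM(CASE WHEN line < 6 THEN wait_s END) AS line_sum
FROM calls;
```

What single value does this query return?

call_id=20: ✗
call_id=21: ✓ → 506
call_id=22: ✗
call_id=23: ✓ → 37
call_id=24: ✓ → 390
call_id=25: ✓ → 26
call_id=26: ✓ → 195
call_id=27: ✗
call_id=28: ✗
call_id=29: ✗
call_id=30: ✓ → 504
call_id=31: ✗
call_id=32: ✓ → 133
line_sum = 506 + 37 + 390 + 26 + 195 + 504 + 133 = 1791

1791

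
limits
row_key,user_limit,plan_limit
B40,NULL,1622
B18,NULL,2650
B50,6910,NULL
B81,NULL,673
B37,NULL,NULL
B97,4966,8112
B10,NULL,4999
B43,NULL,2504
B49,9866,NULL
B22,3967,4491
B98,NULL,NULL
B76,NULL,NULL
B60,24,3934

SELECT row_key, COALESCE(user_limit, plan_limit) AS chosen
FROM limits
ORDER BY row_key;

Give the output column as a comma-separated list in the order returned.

4999, 2650, 3967, NULL, 1622, 2504, 9866, 6910, 24, NULL, 673, 4966, NULL

row_key=B10: user_limit=NULL, plan_limit=4999 → 4999
row_key=B18: user_limit=NULL, plan_limit=2650 → 2650
row_key=B22: user_limit=3967 → 3967
row_key=B37: user_limit=NULL, plan_limit=NULL (all NULL) → NULL
row_key=B40: user_limit=NULL, plan_limit=1622 → 1622
row_key=B43: user_limit=NULL, plan_limit=2504 → 2504
row_key=B49: user_limit=9866 → 9866
row_key=B50: user_limit=6910 → 6910
row_key=B60: user_limit=24 → 24
row_key=B76: user_limit=NULL, plan_limit=NULL (all NULL) → NULL
row_key=B81: user_limit=NULL, plan_limit=673 → 673
row_key=B97: user_limit=4966 → 4966
row_key=B98: user_limit=NULL, plan_limit=NULL (all NULL) → NULL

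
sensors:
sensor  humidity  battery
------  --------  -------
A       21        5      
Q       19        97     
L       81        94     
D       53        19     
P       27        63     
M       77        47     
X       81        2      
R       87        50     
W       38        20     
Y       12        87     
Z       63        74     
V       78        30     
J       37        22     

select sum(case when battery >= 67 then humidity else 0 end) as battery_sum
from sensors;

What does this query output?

sensor=A: ✗
sensor=Q: ✓ → 19
sensor=L: ✓ → 81
sensor=D: ✗
sensor=P: ✗
sensor=M: ✗
sensor=X: ✗
sensor=R: ✗
sensor=W: ✗
sensor=Y: ✓ → 12
sensor=Z: ✓ → 63
sensor=V: ✗
sensor=J: ✗
battery_sum = 19 + 81 + 12 + 63 = 175

175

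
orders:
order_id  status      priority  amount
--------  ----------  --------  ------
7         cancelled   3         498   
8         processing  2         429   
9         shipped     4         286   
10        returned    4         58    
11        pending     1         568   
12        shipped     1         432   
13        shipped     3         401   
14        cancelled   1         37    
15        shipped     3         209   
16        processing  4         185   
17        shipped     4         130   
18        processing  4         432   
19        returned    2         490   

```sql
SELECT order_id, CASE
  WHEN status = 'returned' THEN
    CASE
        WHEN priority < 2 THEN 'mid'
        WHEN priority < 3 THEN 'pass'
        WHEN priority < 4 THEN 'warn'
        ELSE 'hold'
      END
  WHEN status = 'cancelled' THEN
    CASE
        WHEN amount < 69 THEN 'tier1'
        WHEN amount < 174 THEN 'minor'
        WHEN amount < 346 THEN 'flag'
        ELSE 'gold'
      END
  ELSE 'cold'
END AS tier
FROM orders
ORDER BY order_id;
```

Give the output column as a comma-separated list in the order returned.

order_id=7: status='cancelled' → inner[ELSE] → gold
order_id=8: status='processing' → outer ELSE → cold
order_id=9: status='shipped' → outer ELSE → cold
order_id=10: status='returned' → inner[ELSE] → hold
order_id=11: status='pending' → outer ELSE → cold
order_id=12: status='shipped' → outer ELSE → cold
order_id=13: status='shipped' → outer ELSE → cold
order_id=14: status='cancelled' → inner[amount < 69] → tier1
order_id=15: status='shipped' → outer ELSE → cold
order_id=16: status='processing' → outer ELSE → cold
order_id=17: status='shipped' → outer ELSE → cold
order_id=18: status='processing' → outer ELSE → cold
order_id=19: status='returned' → inner[priority < 3] → pass

gold, cold, cold, hold, cold, cold, cold, tier1, cold, cold, cold, cold, pass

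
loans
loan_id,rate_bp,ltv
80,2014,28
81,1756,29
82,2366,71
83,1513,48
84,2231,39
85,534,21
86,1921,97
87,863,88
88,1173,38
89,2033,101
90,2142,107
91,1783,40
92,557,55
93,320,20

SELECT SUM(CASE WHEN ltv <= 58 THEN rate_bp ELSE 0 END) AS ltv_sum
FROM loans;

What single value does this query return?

loan_id=80: ✓ → 2014
loan_id=81: ✓ → 1756
loan_id=82: ✗
loan_id=83: ✓ → 1513
loan_id=84: ✓ → 2231
loan_id=85: ✓ → 534
loan_id=86: ✗
loan_id=87: ✗
loan_id=88: ✓ → 1173
loan_id=89: ✗
loan_id=90: ✗
loan_id=91: ✓ → 1783
loan_id=92: ✓ → 557
loan_id=93: ✓ → 320
ltv_sum = 2014 + 1756 + 1513 + 2231 + 534 + 1173 + 1783 + 557 + 320 = 11881

11881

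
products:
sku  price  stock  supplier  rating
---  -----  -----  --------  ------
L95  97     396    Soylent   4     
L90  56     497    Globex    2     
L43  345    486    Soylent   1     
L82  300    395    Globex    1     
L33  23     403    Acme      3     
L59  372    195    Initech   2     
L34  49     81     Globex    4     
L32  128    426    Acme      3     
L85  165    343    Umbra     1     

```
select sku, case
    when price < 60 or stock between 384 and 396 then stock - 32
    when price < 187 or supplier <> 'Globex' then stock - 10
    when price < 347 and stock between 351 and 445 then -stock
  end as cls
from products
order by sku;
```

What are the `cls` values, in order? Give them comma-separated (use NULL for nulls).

416, 371, 49, 476, 185, 363, 333, 465, 364

sku=L32: price < 187 or supplier <> 'Globex' → 416
sku=L33: price < 60 or stock between 384 and 396 → 371
sku=L34: price < 60 or stock between 384 and 396 → 49
sku=L43: price < 187 or supplier <> 'Globex' → 476
sku=L59: price < 187 or supplier <> 'Globex' → 185
sku=L82: price < 60 or stock between 384 and 396 → 363
sku=L85: price < 187 or supplier <> 'Globex' → 333
sku=L90: price < 60 or stock between 384 and 396 → 465
sku=L95: price < 60 or stock between 384 and 396 → 364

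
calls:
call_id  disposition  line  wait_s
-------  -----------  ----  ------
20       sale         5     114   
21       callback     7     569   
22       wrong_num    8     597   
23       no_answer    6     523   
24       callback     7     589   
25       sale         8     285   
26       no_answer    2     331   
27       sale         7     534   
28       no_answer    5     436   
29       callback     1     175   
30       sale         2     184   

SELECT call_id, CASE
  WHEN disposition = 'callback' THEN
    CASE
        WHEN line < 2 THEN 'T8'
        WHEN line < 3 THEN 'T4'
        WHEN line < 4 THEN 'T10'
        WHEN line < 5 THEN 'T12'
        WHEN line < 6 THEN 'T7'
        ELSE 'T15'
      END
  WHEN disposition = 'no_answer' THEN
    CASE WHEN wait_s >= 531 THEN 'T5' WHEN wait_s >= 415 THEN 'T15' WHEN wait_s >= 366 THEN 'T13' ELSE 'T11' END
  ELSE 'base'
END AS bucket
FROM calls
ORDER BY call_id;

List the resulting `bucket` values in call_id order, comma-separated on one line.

base, T15, base, T15, T15, base, T11, base, T15, T8, base

call_id=20: disposition='sale' → outer ELSE → base
call_id=21: disposition='callback' → inner[ELSE] → T15
call_id=22: disposition='wrong_num' → outer ELSE → base
call_id=23: disposition='no_answer' → inner[wait_s >= 415] → T15
call_id=24: disposition='callback' → inner[ELSE] → T15
call_id=25: disposition='sale' → outer ELSE → base
call_id=26: disposition='no_answer' → inner[ELSE] → T11
call_id=27: disposition='sale' → outer ELSE → base
call_id=28: disposition='no_answer' → inner[wait_s >= 415] → T15
call_id=29: disposition='callback' → inner[line < 2] → T8
call_id=30: disposition='sale' → outer ELSE → base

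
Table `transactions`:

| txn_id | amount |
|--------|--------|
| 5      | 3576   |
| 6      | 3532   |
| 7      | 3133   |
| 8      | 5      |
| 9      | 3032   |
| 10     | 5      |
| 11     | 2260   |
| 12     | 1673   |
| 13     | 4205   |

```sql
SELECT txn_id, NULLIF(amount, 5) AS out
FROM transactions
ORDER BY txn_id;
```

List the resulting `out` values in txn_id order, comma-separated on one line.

txn_id=5: amount=3576 vs 5: differ → 3576
txn_id=6: amount=3532 vs 5: differ → 3532
txn_id=7: amount=3133 vs 5: differ → 3133
txn_id=8: amount=5 vs 5: equal → NULL
txn_id=9: amount=3032 vs 5: differ → 3032
txn_id=10: amount=5 vs 5: equal → NULL
txn_id=11: amount=2260 vs 5: differ → 2260
txn_id=12: amount=1673 vs 5: differ → 1673
txn_id=13: amount=4205 vs 5: differ → 4205

3576, 3532, 3133, NULL, 3032, NULL, 2260, 1673, 4205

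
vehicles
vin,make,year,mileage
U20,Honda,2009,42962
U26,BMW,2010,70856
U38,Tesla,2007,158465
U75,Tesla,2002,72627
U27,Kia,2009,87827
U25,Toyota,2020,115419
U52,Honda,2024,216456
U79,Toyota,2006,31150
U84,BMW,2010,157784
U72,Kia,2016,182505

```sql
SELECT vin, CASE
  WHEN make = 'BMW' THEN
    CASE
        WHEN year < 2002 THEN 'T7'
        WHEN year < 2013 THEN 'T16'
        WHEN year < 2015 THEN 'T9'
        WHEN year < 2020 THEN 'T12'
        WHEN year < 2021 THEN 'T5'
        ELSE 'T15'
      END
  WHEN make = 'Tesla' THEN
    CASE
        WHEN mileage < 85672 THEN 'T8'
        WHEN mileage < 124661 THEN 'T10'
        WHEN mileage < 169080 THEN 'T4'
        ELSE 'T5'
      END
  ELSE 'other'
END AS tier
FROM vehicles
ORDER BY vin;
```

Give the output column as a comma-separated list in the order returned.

vin=U20: make='Honda' → outer ELSE → other
vin=U25: make='Toyota' → outer ELSE → other
vin=U26: make='BMW' → inner[year < 2013] → T16
vin=U27: make='Kia' → outer ELSE → other
vin=U38: make='Tesla' → inner[mileage < 169080] → T4
vin=U52: make='Honda' → outer ELSE → other
vin=U72: make='Kia' → outer ELSE → other
vin=U75: make='Tesla' → inner[mileage < 85672] → T8
vin=U79: make='Toyota' → outer ELSE → other
vin=U84: make='BMW' → inner[year < 2013] → T16

other, other, T16, other, T4, other, other, T8, other, T16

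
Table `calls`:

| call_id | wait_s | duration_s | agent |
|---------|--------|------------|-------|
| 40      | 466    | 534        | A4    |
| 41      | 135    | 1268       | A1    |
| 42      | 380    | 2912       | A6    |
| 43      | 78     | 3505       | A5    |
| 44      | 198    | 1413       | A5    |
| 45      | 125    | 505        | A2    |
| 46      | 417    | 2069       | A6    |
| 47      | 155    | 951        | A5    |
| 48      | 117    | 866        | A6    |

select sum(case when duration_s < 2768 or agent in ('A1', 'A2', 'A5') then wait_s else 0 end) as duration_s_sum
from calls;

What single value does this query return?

call_id=40: ✓ → 466
call_id=41: ✓ → 135
call_id=42: ✗
call_id=43: ✓ → 78
call_id=44: ✓ → 198
call_id=45: ✓ → 125
call_id=46: ✓ → 417
call_id=47: ✓ → 155
call_id=48: ✓ → 117
duration_s_sum = 466 + 135 + 78 + 198 + 125 + 417 + 155 + 117 = 1691

1691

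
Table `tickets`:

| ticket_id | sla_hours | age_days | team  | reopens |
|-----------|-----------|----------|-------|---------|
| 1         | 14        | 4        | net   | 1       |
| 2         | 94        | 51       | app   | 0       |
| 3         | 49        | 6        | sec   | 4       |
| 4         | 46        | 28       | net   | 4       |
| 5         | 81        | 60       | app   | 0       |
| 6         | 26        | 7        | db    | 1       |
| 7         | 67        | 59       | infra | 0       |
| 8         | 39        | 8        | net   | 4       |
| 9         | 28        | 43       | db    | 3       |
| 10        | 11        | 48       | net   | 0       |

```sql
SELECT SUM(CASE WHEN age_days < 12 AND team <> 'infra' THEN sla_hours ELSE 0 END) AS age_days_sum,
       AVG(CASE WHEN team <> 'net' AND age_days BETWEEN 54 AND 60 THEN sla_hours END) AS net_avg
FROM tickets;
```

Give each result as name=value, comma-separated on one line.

age_days_sum=128, net_avg=74

[age_days_sum: age_days < 12 AND team <> 'infra']
ticket_id=1: ✓ → 14
ticket_id=2: ✗
ticket_id=3: ✓ → 49
ticket_id=4: ✗
ticket_id=5: ✗
ticket_id=6: ✓ → 26
ticket_id=7: ✗
ticket_id=8: ✓ → 39
ticket_id=9: ✗
ticket_id=10: ✗
age_days_sum = 14 + 49 + 26 + 39 = 128
—
[net_avg: team <> 'net' AND age_days BETWEEN 54 AND 60]
ticket_id=1: ✗
ticket_id=2: ✗
ticket_id=3: ✗
ticket_id=4: ✗
ticket_id=5: ✓ → 81
ticket_id=6: ✗
ticket_id=7: ✓ → 67
ticket_id=8: ✗
ticket_id=9: ✗
ticket_id=10: ✗
net_avg = (81 + 67) / 2 = 74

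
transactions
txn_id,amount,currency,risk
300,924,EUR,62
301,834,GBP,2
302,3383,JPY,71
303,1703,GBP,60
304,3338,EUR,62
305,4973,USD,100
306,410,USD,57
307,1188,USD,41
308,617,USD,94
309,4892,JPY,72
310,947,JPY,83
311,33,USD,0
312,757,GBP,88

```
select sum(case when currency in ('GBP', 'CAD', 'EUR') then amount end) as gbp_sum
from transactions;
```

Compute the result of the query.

txn_id=300: ✓ → 924
txn_id=301: ✓ → 834
txn_id=302: ✗
txn_id=303: ✓ → 1703
txn_id=304: ✓ → 3338
txn_id=305: ✗
txn_id=306: ✗
txn_id=307: ✗
txn_id=308: ✗
txn_id=309: ✗
txn_id=310: ✗
txn_id=311: ✗
txn_id=312: ✓ → 757
gbp_sum = 924 + 834 + 1703 + 3338 + 757 = 7556

7556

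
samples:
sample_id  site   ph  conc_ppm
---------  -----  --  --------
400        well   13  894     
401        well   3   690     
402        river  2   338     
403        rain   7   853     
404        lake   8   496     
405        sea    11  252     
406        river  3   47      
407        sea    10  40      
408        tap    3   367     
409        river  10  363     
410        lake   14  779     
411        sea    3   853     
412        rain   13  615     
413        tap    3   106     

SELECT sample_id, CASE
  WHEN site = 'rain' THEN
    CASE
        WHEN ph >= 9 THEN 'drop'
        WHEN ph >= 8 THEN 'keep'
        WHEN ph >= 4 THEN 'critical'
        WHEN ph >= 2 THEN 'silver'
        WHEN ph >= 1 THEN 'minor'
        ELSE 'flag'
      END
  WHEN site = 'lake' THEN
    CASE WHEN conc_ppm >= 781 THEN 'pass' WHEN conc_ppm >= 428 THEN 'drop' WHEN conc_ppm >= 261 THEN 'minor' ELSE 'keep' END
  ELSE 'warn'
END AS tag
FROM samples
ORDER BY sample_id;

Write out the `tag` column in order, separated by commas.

warn, warn, warn, critical, drop, warn, warn, warn, warn, warn, drop, warn, drop, warn

sample_id=400: site='well' → outer ELSE → warn
sample_id=401: site='well' → outer ELSE → warn
sample_id=402: site='river' → outer ELSE → warn
sample_id=403: site='rain' → inner[ph >= 4] → critical
sample_id=404: site='lake' → inner[conc_ppm >= 428] → drop
sample_id=405: site='sea' → outer ELSE → warn
sample_id=406: site='river' → outer ELSE → warn
sample_id=407: site='sea' → outer ELSE → warn
sample_id=408: site='tap' → outer ELSE → warn
sample_id=409: site='river' → outer ELSE → warn
sample_id=410: site='lake' → inner[conc_ppm >= 428] → drop
sample_id=411: site='sea' → outer ELSE → warn
sample_id=412: site='rain' → inner[ph >= 9] → drop
sample_id=413: site='tap' → outer ELSE → warn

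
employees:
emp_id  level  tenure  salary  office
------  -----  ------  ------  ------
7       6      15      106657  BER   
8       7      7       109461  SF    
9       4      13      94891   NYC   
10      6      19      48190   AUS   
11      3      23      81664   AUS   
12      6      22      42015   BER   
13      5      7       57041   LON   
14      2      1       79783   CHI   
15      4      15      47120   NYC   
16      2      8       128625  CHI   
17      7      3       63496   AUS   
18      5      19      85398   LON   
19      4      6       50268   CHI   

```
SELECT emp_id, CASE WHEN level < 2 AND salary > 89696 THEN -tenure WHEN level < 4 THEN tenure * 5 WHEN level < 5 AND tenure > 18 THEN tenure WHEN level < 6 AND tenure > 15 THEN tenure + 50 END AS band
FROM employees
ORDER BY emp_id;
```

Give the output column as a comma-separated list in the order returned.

NULL, NULL, NULL, NULL, 115, NULL, NULL, 5, NULL, 40, NULL, 69, NULL

emp_id=7: (no match → NULL) → NULL
emp_id=8: (no match → NULL) → NULL
emp_id=9: (no match → NULL) → NULL
emp_id=10: (no match → NULL) → NULL
emp_id=11: level < 4 → 115
emp_id=12: (no match → NULL) → NULL
emp_id=13: (no match → NULL) → NULL
emp_id=14: level < 4 → 5
emp_id=15: (no match → NULL) → NULL
emp_id=16: level < 4 → 40
emp_id=17: (no match → NULL) → NULL
emp_id=18: level < 6 AND tenure > 15 → 69
emp_id=19: (no match → NULL) → NULL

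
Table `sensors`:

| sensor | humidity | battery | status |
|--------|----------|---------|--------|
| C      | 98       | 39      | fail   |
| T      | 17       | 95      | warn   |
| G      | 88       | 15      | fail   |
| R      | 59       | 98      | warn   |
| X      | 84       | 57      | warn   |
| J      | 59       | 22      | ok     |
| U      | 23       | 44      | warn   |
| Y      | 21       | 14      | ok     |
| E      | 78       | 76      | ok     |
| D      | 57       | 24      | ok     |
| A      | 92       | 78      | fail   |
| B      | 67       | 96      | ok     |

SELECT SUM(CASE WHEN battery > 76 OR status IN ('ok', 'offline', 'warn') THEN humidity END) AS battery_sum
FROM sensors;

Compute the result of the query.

557

sensor=C: ✗
sensor=T: ✓ → 17
sensor=G: ✗
sensor=R: ✓ → 59
sensor=X: ✓ → 84
sensor=J: ✓ → 59
sensor=U: ✓ → 23
sensor=Y: ✓ → 21
sensor=E: ✓ → 78
sensor=D: ✓ → 57
sensor=A: ✓ → 92
sensor=B: ✓ → 67
battery_sum = 17 + 59 + 84 + 59 + 23 + 21 + 78 + 57 + 92 + 67 = 557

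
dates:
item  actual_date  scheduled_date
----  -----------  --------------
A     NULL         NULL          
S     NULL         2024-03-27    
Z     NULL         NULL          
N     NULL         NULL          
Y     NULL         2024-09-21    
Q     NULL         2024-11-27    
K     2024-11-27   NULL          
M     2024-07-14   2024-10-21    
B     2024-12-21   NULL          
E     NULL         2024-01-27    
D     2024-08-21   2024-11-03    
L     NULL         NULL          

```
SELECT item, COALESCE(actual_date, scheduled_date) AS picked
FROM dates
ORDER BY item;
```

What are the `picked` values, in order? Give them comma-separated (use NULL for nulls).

NULL, 2024-12-21, 2024-08-21, 2024-01-27, 2024-11-27, NULL, 2024-07-14, NULL, 2024-11-27, 2024-03-27, 2024-09-21, NULL

item=A: actual_date=NULL, scheduled_date=NULL (all NULL) → NULL
item=B: actual_date=2024-12-21 → 2024-12-21
item=D: actual_date=2024-08-21 → 2024-08-21
item=E: actual_date=NULL, scheduled_date=2024-01-27 → 2024-01-27
item=K: actual_date=2024-11-27 → 2024-11-27
item=L: actual_date=NULL, scheduled_date=NULL (all NULL) → NULL
item=M: actual_date=2024-07-14 → 2024-07-14
item=N: actual_date=NULL, scheduled_date=NULL (all NULL) → NULL
item=Q: actual_date=NULL, scheduled_date=2024-11-27 → 2024-11-27
item=S: actual_date=NULL, scheduled_date=2024-03-27 → 2024-03-27
item=Y: actual_date=NULL, scheduled_date=2024-09-21 → 2024-09-21
item=Z: actual_date=NULL, scheduled_date=NULL (all NULL) → NULL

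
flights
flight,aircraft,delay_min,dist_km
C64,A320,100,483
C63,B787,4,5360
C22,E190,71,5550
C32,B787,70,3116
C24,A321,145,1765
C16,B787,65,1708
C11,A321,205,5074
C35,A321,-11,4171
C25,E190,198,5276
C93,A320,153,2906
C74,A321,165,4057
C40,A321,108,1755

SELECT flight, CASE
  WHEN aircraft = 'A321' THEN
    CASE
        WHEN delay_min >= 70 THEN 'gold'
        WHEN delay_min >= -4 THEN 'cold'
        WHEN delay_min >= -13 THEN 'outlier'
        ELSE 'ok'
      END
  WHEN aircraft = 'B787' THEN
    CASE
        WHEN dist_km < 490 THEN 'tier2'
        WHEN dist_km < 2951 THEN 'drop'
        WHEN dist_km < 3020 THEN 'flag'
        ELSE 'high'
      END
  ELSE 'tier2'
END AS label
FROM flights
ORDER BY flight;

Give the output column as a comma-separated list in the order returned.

flight=C11: aircraft='A321' → inner[delay_min >= 70] → gold
flight=C16: aircraft='B787' → inner[dist_km < 2951] → drop
flight=C22: aircraft='E190' → outer ELSE → tier2
flight=C24: aircraft='A321' → inner[delay_min >= 70] → gold
flight=C25: aircraft='E190' → outer ELSE → tier2
flight=C32: aircraft='B787' → inner[ELSE] → high
flight=C35: aircraft='A321' → inner[delay_min >= -13] → outlier
flight=C40: aircraft='A321' → inner[delay_min >= 70] → gold
flight=C63: aircraft='B787' → inner[ELSE] → high
flight=C64: aircraft='A320' → outer ELSE → tier2
flight=C74: aircraft='A321' → inner[delay_min >= 70] → gold
flight=C93: aircraft='A320' → outer ELSE → tier2

gold, drop, tier2, gold, tier2, high, outlier, gold, high, tier2, gold, tier2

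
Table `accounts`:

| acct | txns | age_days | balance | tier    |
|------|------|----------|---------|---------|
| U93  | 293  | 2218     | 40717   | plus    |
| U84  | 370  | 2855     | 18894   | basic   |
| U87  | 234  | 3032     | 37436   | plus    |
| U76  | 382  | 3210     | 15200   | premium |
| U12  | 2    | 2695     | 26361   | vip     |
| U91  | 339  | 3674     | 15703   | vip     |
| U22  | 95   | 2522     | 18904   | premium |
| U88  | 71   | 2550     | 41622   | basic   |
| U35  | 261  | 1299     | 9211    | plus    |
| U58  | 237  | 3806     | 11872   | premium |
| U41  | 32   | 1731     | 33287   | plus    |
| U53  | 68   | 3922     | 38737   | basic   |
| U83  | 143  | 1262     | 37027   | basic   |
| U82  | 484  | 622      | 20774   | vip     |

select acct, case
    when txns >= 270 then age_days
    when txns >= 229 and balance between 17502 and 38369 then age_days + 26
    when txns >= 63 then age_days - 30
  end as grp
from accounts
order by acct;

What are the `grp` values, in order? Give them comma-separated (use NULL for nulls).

NULL, 2492, 1269, NULL, 3892, 3776, 3210, 622, 1232, 2855, 3058, 2520, 3674, 2218

acct=U12: (no match → NULL) → NULL
acct=U22: txns >= 63 → 2492
acct=U35: txns >= 63 → 1269
acct=U41: (no match → NULL) → NULL
acct=U53: txns >= 63 → 3892
acct=U58: txns >= 63 → 3776
acct=U76: txns >= 270 → 3210
acct=U82: txns >= 270 → 622
acct=U83: txns >= 63 → 1232
acct=U84: txns >= 270 → 2855
acct=U87: txns >= 229 and balance between 17502 and 38369 → 3058
acct=U88: txns >= 63 → 2520
acct=U91: txns >= 270 → 3674
acct=U93: txns >= 270 → 2218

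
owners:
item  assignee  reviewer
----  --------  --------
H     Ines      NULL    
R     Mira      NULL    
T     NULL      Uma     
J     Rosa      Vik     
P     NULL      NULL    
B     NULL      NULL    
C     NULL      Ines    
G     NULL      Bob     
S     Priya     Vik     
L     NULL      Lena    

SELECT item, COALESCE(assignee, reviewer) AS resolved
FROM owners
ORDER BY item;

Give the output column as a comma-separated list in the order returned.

item=B: assignee=NULL, reviewer=NULL (all NULL) → NULL
item=C: assignee=NULL, reviewer=Ines → Ines
item=G: assignee=NULL, reviewer=Bob → Bob
item=H: assignee=Ines → Ines
item=J: assignee=Rosa → Rosa
item=L: assignee=NULL, reviewer=Lena → Lena
item=P: assignee=NULL, reviewer=NULL (all NULL) → NULL
item=R: assignee=Mira → Mira
item=S: assignee=Priya → Priya
item=T: assignee=NULL, reviewer=Uma → Uma

NULL, Ines, Bob, Ines, Rosa, Lena, NULL, Mira, Priya, Uma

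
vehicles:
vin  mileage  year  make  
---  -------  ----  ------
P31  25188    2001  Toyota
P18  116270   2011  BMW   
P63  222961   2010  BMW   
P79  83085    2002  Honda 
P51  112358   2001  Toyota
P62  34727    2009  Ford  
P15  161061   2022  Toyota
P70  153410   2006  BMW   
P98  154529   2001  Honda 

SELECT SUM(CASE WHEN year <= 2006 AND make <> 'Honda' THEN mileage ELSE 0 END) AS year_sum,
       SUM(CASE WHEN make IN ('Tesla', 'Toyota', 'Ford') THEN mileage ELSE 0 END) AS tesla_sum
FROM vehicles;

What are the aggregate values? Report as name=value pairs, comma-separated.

year_sum=290956, tesla_sum=333334

[year_sum: year <= 2006 AND make <> 'Honda']
vin=P31: ✓ → 25188
vin=P18: ✗
vin=P63: ✗
vin=P79: ✗
vin=P51: ✓ → 112358
vin=P62: ✗
vin=P15: ✗
vin=P70: ✓ → 153410
vin=P98: ✗
year_sum = 25188 + 112358 + 153410 = 290956
—
[tesla_sum: make IN ('Tesla', 'Toyota', 'Ford')]
vin=P31: ✓ → 25188
vin=P18: ✗
vin=P63: ✗
vin=P79: ✗
vin=P51: ✓ → 112358
vin=P62: ✓ → 34727
vin=P15: ✓ → 161061
vin=P70: ✗
vin=P98: ✗
tesla_sum = 25188 + 112358 + 34727 + 161061 = 333334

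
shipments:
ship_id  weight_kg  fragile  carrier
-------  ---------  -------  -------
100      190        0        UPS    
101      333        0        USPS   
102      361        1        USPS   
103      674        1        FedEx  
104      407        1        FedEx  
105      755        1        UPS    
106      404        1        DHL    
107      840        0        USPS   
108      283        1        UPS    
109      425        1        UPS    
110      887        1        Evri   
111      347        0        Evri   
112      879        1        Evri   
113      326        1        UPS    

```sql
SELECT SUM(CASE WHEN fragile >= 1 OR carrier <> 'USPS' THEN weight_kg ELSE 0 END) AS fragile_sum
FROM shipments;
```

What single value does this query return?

5938

ship_id=100: ✓ → 190
ship_id=101: ✗
ship_id=102: ✓ → 361
ship_id=103: ✓ → 674
ship_id=104: ✓ → 407
ship_id=105: ✓ → 755
ship_id=106: ✓ → 404
ship_id=107: ✗
ship_id=108: ✓ → 283
ship_id=109: ✓ → 425
ship_id=110: ✓ → 887
ship_id=111: ✓ → 347
ship_id=112: ✓ → 879
ship_id=113: ✓ → 326
fragile_sum = 190 + 361 + 674 + 407 + 755 + 404 + 283 + 425 + 887 + 347 + 879 + 326 = 5938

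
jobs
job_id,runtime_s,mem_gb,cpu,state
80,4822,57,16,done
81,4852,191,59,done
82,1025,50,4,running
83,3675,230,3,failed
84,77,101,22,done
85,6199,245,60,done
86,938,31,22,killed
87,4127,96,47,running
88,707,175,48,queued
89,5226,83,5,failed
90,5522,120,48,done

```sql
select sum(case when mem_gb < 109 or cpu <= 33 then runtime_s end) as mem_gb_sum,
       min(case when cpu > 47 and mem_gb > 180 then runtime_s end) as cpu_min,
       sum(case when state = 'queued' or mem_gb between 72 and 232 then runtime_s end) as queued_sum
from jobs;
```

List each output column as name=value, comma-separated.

[mem_gb_sum: mem_gb < 109 or cpu <= 33]
job_id=80: ✓ → 4822
job_id=81: ✗
job_id=82: ✓ → 1025
job_id=83: ✓ → 3675
job_id=84: ✓ → 77
job_id=85: ✗
job_id=86: ✓ → 938
job_id=87: ✓ → 4127
job_id=88: ✗
job_id=89: ✓ → 5226
job_id=90: ✗
mem_gb_sum = 4822 + 1025 + 3675 + 77 + 938 + 4127 + 5226 = 19890
—
[cpu_min: cpu > 47 and mem_gb > 180]
job_id=80: ✗
job_id=81: ✓ → 4852
job_id=82: ✗
job_id=83: ✗
job_id=84: ✗
job_id=85: ✓ → 6199
job_id=86: ✗
job_id=87: ✗
job_id=88: ✗
job_id=89: ✗
job_id=90: ✗
cpu_min = MIN(4852, 6199) = 4852
—
[queued_sum: state = 'queued' or mem_gb between 72 and 232]
job_id=80: ✗
job_id=81: ✓ → 4852
job_id=82: ✗
job_id=83: ✓ → 3675
job_id=84: ✓ → 77
job_id=85: ✗
job_id=86: ✗
job_id=87: ✓ → 4127
job_id=88: ✓ → 707
job_id=89: ✓ → 5226
job_id=90: ✓ → 5522
queued_sum = 4852 + 3675 + 77 + 4127 + 707 + 5226 + 5522 = 24186

mem_gb_sum=19890, cpu_min=4852, queued_sum=24186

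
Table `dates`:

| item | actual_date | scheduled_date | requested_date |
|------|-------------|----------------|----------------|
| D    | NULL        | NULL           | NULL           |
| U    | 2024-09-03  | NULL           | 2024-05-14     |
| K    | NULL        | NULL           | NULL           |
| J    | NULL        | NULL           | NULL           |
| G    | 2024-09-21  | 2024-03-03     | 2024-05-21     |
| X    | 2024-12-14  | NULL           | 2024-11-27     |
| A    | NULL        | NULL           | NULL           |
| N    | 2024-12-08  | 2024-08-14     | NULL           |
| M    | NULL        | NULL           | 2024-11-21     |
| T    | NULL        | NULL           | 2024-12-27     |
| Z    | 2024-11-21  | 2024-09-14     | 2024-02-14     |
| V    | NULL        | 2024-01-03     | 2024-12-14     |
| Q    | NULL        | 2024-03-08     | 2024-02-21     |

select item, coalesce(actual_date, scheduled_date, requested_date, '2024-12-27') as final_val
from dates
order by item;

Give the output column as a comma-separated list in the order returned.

2024-12-27, 2024-12-27, 2024-09-21, 2024-12-27, 2024-12-27, 2024-11-21, 2024-12-08, 2024-03-08, 2024-12-27, 2024-09-03, 2024-01-03, 2024-12-14, 2024-11-21

item=A: actual_date=NULL, scheduled_date=NULL, requested_date=NULL, → literal 2024-12-27 → 2024-12-27
item=D: actual_date=NULL, scheduled_date=NULL, requested_date=NULL, → literal 2024-12-27 → 2024-12-27
item=G: actual_date=2024-09-21 → 2024-09-21
item=J: actual_date=NULL, scheduled_date=NULL, requested_date=NULL, → literal 2024-12-27 → 2024-12-27
item=K: actual_date=NULL, scheduled_date=NULL, requested_date=NULL, → literal 2024-12-27 → 2024-12-27
item=M: actual_date=NULL, scheduled_date=NULL, requested_date=2024-11-21 → 2024-11-21
item=N: actual_date=2024-12-08 → 2024-12-08
item=Q: actual_date=NULL, scheduled_date=2024-03-08 → 2024-03-08
item=T: actual_date=NULL, scheduled_date=NULL, requested_date=2024-12-27 → 2024-12-27
item=U: actual_date=2024-09-03 → 2024-09-03
item=V: actual_date=NULL, scheduled_date=2024-01-03 → 2024-01-03
item=X: actual_date=2024-12-14 → 2024-12-14
item=Z: actual_date=2024-11-21 → 2024-11-21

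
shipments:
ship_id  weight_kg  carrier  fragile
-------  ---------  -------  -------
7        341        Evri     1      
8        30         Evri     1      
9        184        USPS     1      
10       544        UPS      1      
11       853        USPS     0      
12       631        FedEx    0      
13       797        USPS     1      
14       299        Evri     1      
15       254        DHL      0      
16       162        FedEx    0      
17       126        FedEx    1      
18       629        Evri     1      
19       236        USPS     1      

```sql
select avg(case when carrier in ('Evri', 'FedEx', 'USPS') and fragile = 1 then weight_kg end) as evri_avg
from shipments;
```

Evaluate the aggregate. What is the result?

330.25

ship_id=7: ✓ → 341
ship_id=8: ✓ → 30
ship_id=9: ✓ → 184
ship_id=10: ✗
ship_id=11: ✗
ship_id=12: ✗
ship_id=13: ✓ → 797
ship_id=14: ✓ → 299
ship_id=15: ✗
ship_id=16: ✗
ship_id=17: ✓ → 126
ship_id=18: ✓ → 629
ship_id=19: ✓ → 236
evri_avg = (341 + 30 + 184 + 797 + 299 + 126 + 629 + 236) / 8 = 330.25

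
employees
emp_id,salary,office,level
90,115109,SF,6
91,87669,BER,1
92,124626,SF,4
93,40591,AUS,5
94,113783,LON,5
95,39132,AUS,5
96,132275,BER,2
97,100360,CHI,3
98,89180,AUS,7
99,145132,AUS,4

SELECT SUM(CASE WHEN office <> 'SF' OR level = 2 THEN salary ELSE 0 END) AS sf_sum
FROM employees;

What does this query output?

emp_id=90: ✗
emp_id=91: ✓ → 87669
emp_id=92: ✗
emp_id=93: ✓ → 40591
emp_id=94: ✓ → 113783
emp_id=95: ✓ → 39132
emp_id=96: ✓ → 132275
emp_id=97: ✓ → 100360
emp_id=98: ✓ → 89180
emp_id=99: ✓ → 145132
sf_sum = 87669 + 40591 + 113783 + 39132 + 132275 + 100360 + 89180 + 145132 = 748122

748122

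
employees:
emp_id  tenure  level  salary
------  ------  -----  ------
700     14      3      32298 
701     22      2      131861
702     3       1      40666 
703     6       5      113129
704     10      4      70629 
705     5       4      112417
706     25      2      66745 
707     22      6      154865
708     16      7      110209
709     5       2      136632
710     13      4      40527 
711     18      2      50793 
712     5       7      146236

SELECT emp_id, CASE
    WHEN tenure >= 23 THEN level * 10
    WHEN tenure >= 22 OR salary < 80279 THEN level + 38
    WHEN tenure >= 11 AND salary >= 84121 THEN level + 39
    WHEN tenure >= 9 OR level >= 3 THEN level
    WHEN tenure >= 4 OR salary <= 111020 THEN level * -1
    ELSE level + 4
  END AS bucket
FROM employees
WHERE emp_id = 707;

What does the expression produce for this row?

44

emp_id = 707: tenure=22, level=6, salary=154865.
tenure >= 23 → false
tenure >= 22 OR salary < 80279 → true → 44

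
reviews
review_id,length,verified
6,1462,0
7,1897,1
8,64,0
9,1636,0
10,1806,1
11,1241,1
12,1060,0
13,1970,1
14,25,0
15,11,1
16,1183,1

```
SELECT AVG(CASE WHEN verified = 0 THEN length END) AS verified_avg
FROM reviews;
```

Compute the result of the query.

review_id=6: ✓ → 1462
review_id=7: ✗
review_id=8: ✓ → 64
review_id=9: ✓ → 1636
review_id=10: ✗
review_id=11: ✗
review_id=12: ✓ → 1060
review_id=13: ✗
review_id=14: ✓ → 25
review_id=15: ✗
review_id=16: ✗
verified_avg = (1462 + 64 + 1636 + 1060 + 25) / 5 = 849.4

849.4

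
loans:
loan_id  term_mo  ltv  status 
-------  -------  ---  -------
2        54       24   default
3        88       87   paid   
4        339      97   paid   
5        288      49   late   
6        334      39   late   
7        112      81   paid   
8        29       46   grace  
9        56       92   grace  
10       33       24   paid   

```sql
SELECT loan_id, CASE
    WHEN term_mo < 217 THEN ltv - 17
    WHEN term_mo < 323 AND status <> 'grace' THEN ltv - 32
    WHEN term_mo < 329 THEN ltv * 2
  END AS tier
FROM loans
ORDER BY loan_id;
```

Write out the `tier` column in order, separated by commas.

7, 70, NULL, 17, NULL, 64, 29, 75, 7

loan_id=2: term_mo < 217 → 7
loan_id=3: term_mo < 217 → 70
loan_id=4: (no match → NULL) → NULL
loan_id=5: term_mo < 323 AND status <> 'grace' → 17
loan_id=6: (no match → NULL) → NULL
loan_id=7: term_mo < 217 → 64
loan_id=8: term_mo < 217 → 29
loan_id=9: term_mo < 217 → 75
loan_id=10: term_mo < 217 → 7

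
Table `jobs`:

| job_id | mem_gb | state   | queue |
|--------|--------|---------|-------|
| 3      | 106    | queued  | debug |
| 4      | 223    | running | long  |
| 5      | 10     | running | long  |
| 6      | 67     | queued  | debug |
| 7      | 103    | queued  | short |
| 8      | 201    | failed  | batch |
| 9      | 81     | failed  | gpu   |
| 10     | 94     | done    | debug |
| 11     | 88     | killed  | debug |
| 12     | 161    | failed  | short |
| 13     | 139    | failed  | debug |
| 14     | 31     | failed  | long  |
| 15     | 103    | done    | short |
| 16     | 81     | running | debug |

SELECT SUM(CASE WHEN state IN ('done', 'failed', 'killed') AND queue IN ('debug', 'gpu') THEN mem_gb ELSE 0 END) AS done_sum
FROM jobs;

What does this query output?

job_id=3: ✗
job_id=4: ✗
job_id=5: ✗
job_id=6: ✗
job_id=7: ✗
job_id=8: ✗
job_id=9: ✓ → 81
job_id=10: ✓ → 94
job_id=11: ✓ → 88
job_id=12: ✗
job_id=13: ✓ → 139
job_id=14: ✗
job_id=15: ✗
job_id=16: ✗
done_sum = 81 + 94 + 88 + 139 = 402

402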